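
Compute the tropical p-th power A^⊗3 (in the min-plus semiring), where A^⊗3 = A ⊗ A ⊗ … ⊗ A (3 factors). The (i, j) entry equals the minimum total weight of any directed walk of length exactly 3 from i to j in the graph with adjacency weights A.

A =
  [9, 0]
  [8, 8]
A^⊗3 =
  [16, 8]
  [16, 16]

Each entry (A^⊗3)_ij equals the minimum over all length-3 walks i = v_0 → v_1 → … → v_3 = j of Σ_t A[v_t][v_{t+1}]. For example, for (i, j) = (0, 1) we minimise over 4 possible intermediate vertex sequences; the minimum is 8, attained along the walk 0 → 1 → 0 → 1.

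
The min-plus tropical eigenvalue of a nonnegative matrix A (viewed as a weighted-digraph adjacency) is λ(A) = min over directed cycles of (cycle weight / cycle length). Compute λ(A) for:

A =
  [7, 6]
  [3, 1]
λ(A) = 1

Enumerate directed cycles and compute their means (weight / length). Sample:
  cycle 0 → 0: weight = 7, length = 1, mean = 7/1 ≈ 7.000
  cycle 1 → 1: weight = 1, length = 1, mean = 1/1 ≈ 1.000
  cycle 0 → 1 → 0: weight = 9, length = 2, mean = 9/2 ≈ 4.500
  cycle 1 → 0 → 1: weight = 9, length = 2, mean = 9/2 ≈ 4.500
Minimum mean = 1.000, attained e.g. along the cycle 1 → 1 with weight 1 and length 1. So λ(A) = 1/1 = 1.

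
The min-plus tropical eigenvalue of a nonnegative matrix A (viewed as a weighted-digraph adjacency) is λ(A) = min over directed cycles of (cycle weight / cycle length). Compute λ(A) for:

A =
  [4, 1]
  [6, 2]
λ(A) = 2

Enumerate directed cycles and compute their means (weight / length). Sample:
  cycle 0 → 0: weight = 4, length = 1, mean = 4/1 ≈ 4.000
  cycle 1 → 1: weight = 2, length = 1, mean = 2/1 ≈ 2.000
  cycle 0 → 1 → 0: weight = 7, length = 2, mean = 7/2 ≈ 3.500
  cycle 1 → 0 → 1: weight = 7, length = 2, mean = 7/2 ≈ 3.500
Minimum mean = 2.000, attained e.g. along the cycle 1 → 1 with weight 2 and length 1. So λ(A) = 2/1 = 2.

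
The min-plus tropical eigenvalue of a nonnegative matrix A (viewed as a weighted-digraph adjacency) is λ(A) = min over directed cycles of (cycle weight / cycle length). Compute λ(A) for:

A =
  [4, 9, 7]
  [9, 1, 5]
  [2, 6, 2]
λ(A) = 1

Enumerate directed cycles and compute their means (weight / length). Sample:
  cycle 0 → 0: weight = 4, length = 1, mean = 4/1 ≈ 4.000
  cycle 1 → 1: weight = 1, length = 1, mean = 1/1 ≈ 1.000
  cycle 2 → 2: weight = 2, length = 1, mean = 2/1 ≈ 2.000
  cycle 0 → 1 → 0: weight = 18, length = 2, mean = 18/2 ≈ 9.000
  cycle 0 → 2 → 0: weight = 9, length = 2, mean = 9/2 ≈ 4.500
  cycle 1 → 0 → 1: weight = 18, length = 2, mean = 18/2 ≈ 9.000
Minimum mean = 1.000, attained e.g. along the cycle 1 → 1 with weight 1 and length 1. So λ(A) = 1/1 = 1.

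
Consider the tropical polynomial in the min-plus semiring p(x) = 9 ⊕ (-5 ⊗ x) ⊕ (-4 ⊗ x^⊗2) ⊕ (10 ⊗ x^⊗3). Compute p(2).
p(2) = -3

A tropical monomial a ⊗ x^⊗i evaluates to a + i · x. Evaluating each term at x = 2:
  Term 0 contributes 9 + 0 · 2 = 9
  Term 1 contributes -5 + 1 · 2 = -3
  Term 2 contributes -4 + 2 · 2 = 0
  Term 3 contributes 10 + 3 · 2 = 16
p(2) = ⊕ of these = min[9, -3, 0, 16] = -3.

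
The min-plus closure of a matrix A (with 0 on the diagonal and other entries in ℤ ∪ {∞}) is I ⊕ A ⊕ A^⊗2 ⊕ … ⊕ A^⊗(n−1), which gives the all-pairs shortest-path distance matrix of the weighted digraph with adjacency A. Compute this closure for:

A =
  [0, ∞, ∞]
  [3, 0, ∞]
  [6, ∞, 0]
Closure =
  [0, ∞, ∞]
  [3, 0, ∞]
  [6, ∞, 0]

This is the Floyd-Warshall all-pairs shortest-path computation. For each intermediate vertex k = 0, 1, …, 2, update dist[i][j] ← min(dist[i][j], dist[i][k] + dist[k][j]). The final matrix gives, for each (i, j), the minimum total weight of any directed path from i to j (possibly empty when i = j).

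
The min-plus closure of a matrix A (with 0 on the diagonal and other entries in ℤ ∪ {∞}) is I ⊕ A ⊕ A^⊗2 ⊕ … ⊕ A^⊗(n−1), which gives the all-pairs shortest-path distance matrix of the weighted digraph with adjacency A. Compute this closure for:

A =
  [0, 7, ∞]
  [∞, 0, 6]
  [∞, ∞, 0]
Closure =
  [0, 7, 13]
  [∞, 0, 6]
  [∞, ∞, 0]

This is the Floyd-Warshall all-pairs shortest-path computation. For each intermediate vertex k = 0, 1, …, 2, update dist[i][j] ← min(dist[i][j], dist[i][k] + dist[k][j]). The final matrix gives, for each (i, j), the minimum total weight of any directed path from i to j (possibly empty when i = j).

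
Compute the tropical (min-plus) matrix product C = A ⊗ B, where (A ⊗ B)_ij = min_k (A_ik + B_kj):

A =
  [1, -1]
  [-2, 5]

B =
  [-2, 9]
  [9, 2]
A ⊗ B =
  [-1, 1]
  [-4, 7]

Apply the min-plus product entry-by-entry:
  C[0][0] = min over k of (A[0][0] + B[0][0] = 1 + -2 = -1, A[0][1] + B[1][0] = -1 + 9 = 8) = -1 (attained at k = 0)
  C[0][1] = min over k of (A[0][0] + B[0][1] = 1 + 9 = 10, A[0][1] + B[1][1] = -1 + 2 = 1) = 1 (attained at k = 1)
  C[1][0] = min over k of (A[1][0] + B[0][0] = -2 + -2 = -4, A[1][1] + B[1][0] = 5 + 9 = 14) = -4 (attained at k = 0)
  C[1][1] = min over k of (A[1][0] + B[0][1] = -2 + 9 = 7, A[1][1] + B[1][1] = 5 + 2 = 7) = 7 (attained at k = 0)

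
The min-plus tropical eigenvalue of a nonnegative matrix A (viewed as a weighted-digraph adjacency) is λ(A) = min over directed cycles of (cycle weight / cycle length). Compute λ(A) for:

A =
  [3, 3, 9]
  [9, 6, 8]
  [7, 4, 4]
λ(A) = 3

Enumerate directed cycles and compute their means (weight / length). Sample:
  cycle 0 → 0: weight = 3, length = 1, mean = 3/1 ≈ 3.000
  cycle 1 → 1: weight = 6, length = 1, mean = 6/1 ≈ 6.000
  cycle 2 → 2: weight = 4, length = 1, mean = 4/1 ≈ 4.000
  cycle 0 → 1 → 0: weight = 12, length = 2, mean = 12/2 ≈ 6.000
  cycle 0 → 2 → 0: weight = 16, length = 2, mean = 16/2 ≈ 8.000
  cycle 1 → 0 → 1: weight = 12, length = 2, mean = 12/2 ≈ 6.000
Minimum mean = 3.000, attained e.g. along the cycle 0 → 0 with weight 3 and length 1. So λ(A) = 3/1 = 3.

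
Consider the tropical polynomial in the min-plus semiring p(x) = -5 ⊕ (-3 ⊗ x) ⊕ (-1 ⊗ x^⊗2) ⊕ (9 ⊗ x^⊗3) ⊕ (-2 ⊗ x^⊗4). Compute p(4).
p(4) = -5

A tropical monomial a ⊗ x^⊗i evaluates to a + i · x. Evaluating each term at x = 4:
  Term 0 contributes -5 + 0 · 4 = -5
  Term 1 contributes -3 + 1 · 4 = 1
  Term 2 contributes -1 + 2 · 4 = 7
  Term 3 contributes 9 + 3 · 4 = 21
  Term 4 contributes -2 + 4 · 4 = 14
p(4) = ⊕ of these = min[-5, 1, 7, 21, 14] = -5.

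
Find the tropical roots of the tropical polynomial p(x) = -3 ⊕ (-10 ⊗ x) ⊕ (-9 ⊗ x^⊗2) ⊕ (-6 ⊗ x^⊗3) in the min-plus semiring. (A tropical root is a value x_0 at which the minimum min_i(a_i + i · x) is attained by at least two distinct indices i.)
Roots: {-3, -1, 7}

Each tropical root is a break point of the lower envelope of the lines y = a_i + i · x (there are 4 lines, with slopes 0, 1, ..., 3). Only the lines that attain the minimum somewhere contribute to roots; other lines are dominated. Here the surviving (envelope) indices are i = 3, i = 2, i = 1, i = 0.
Intersections between consecutive envelope lines give the roots: for adjacent envelope indices i < j the intersection is x = (a_i − a_j) / (j − i). Reading off the sorted break points: {-3, -1, 7}.
Verification: at each break x_0, at least two indices attain the minimum of min_i(a_i + i · x_0).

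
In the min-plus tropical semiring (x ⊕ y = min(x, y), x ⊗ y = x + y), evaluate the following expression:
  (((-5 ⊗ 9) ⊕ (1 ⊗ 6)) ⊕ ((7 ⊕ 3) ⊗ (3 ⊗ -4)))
(((-5 ⊗ 9) ⊕ (1 ⊗ 6)) ⊕ ((7 ⊕ 3) ⊗ (3 ⊗ -4))) = 2

Expand innermost to outermost. Recall ⊕ takes the minimum of its arguments and ⊗ takes their sum. Working out the expression (((-5 ⊗ 9) ⊕ (1 ⊗ 6)) ⊕ ((7 ⊕ 3) ⊗ (3 ⊗ -4))) gives 2.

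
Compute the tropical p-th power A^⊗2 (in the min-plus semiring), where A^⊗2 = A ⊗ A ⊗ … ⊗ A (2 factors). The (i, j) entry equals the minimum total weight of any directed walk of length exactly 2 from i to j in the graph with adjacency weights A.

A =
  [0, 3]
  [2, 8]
A^⊗2 =
  [0, 3]
  [2, 5]

Each entry (A^⊗2)_ij equals the minimum over all length-2 walks i = v_0 → v_1 → … → v_2 = j of Σ_t A[v_t][v_{t+1}]. For example, for (i, j) = (0, 1) we minimise over 2 possible intermediate vertex sequences; the minimum is 3, attained along the walk 0 → 0 → 1.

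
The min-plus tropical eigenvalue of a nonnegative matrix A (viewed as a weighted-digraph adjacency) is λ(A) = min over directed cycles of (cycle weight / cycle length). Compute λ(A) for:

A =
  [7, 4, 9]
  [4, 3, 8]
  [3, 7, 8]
λ(A) = 3

Enumerate directed cycles and compute their means (weight / length). Sample:
  cycle 0 → 0: weight = 7, length = 1, mean = 7/1 ≈ 7.000
  cycle 1 → 1: weight = 3, length = 1, mean = 3/1 ≈ 3.000
  cycle 2 → 2: weight = 8, length = 1, mean = 8/1 ≈ 8.000
  cycle 0 → 1 → 0: weight = 8, length = 2, mean = 8/2 ≈ 4.000
  cycle 0 → 2 → 0: weight = 12, length = 2, mean = 12/2 ≈ 6.000
  cycle 1 → 0 → 1: weight = 8, length = 2, mean = 8/2 ≈ 4.000
Minimum mean = 3.000, attained e.g. along the cycle 1 → 1 with weight 3 and length 1. So λ(A) = 3/1 = 3.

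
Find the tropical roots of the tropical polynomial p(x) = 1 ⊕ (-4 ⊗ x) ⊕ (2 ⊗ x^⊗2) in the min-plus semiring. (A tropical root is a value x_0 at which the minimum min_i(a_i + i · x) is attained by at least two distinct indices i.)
Roots: {-6, 5}

Each tropical root is a break point of the lower envelope of the lines y = a_i + i · x (there are 3 lines, with slopes 0, 1, ..., 2). Only the lines that attain the minimum somewhere contribute to roots; other lines are dominated. Here the surviving (envelope) indices are i = 2, i = 1, i = 0.
Intersections between consecutive envelope lines give the roots: for adjacent envelope indices i < j the intersection is x = (a_i − a_j) / (j − i). Reading off the sorted break points: {-6, 5}.
Verification: at each break x_0, at least two indices attain the minimum of min_i(a_i + i · x_0).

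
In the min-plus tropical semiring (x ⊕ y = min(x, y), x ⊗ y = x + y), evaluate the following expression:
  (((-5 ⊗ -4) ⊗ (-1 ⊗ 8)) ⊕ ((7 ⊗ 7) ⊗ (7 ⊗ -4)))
(((-5 ⊗ -4) ⊗ (-1 ⊗ 8)) ⊕ ((7 ⊗ 7) ⊗ (7 ⊗ -4))) = -2

Expand innermost to outermost. Recall ⊕ takes the minimum of its arguments and ⊗ takes their sum. Working out the expression (((-5 ⊗ -4) ⊗ (-1 ⊗ 8)) ⊕ ((7 ⊗ 7) ⊗ (7 ⊗ -4))) gives -2.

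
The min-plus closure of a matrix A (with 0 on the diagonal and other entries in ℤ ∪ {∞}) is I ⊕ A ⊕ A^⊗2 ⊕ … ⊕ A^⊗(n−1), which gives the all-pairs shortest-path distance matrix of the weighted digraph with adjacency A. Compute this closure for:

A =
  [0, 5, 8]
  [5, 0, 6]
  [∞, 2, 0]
Closure =
  [0, 5, 8]
  [5, 0, 6]
  [7, 2, 0]

This is the Floyd-Warshall all-pairs shortest-path computation. For each intermediate vertex k = 0, 1, …, 2, update dist[i][j] ← min(dist[i][j], dist[i][k] + dist[k][j]). The final matrix gives, for each (i, j), the minimum total weight of any directed path from i to j (possibly empty when i = j).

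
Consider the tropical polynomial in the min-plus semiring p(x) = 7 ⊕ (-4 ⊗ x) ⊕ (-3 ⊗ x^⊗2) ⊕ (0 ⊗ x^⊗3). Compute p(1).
p(1) = -3

A tropical monomial a ⊗ x^⊗i evaluates to a + i · x. Evaluating each term at x = 1:
  Term 0 contributes 7 + 0 · 1 = 7
  Term 1 contributes -4 + 1 · 1 = -3
  Term 2 contributes -3 + 2 · 1 = -1
  Term 3 contributes 0 + 3 · 1 = 3
p(1) = ⊕ of these = min[7, -3, -1, 3] = -3.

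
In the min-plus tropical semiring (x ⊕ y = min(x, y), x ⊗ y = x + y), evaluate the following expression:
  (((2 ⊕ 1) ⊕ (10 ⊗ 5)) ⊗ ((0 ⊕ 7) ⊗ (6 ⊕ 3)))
(((2 ⊕ 1) ⊕ (10 ⊗ 5)) ⊗ ((0 ⊕ 7) ⊗ (6 ⊕ 3))) = 4

Expand innermost to outermost. Recall ⊕ takes the minimum of its arguments and ⊗ takes their sum. Working out the expression (((2 ⊕ 1) ⊕ (10 ⊗ 5)) ⊗ ((0 ⊕ 7) ⊗ (6 ⊕ 3))) gives 4.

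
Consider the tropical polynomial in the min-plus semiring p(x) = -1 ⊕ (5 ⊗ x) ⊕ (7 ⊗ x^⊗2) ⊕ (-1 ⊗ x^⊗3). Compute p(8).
p(8) = -1

A tropical monomial a ⊗ x^⊗i evaluates to a + i · x. Evaluating each term at x = 8:
  Term 0 contributes -1 + 0 · 8 = -1
  Term 1 contributes 5 + 1 · 8 = 13
  Term 2 contributes 7 + 2 · 8 = 23
  Term 3 contributes -1 + 3 · 8 = 23
p(8) = ⊕ of these = min[-1, 13, 23, 23] = -1.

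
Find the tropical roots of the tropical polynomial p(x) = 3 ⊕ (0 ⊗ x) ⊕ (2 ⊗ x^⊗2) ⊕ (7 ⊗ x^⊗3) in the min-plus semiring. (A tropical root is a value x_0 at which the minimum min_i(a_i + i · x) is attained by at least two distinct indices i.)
Roots: {-5, -2, 3}

Each tropical root is a break point of the lower envelope of the lines y = a_i + i · x (there are 4 lines, with slopes 0, 1, ..., 3). Only the lines that attain the minimum somewhere contribute to roots; other lines are dominated. Here the surviving (envelope) indices are i = 3, i = 2, i = 1, i = 0.
Intersections between consecutive envelope lines give the roots: for adjacent envelope indices i < j the intersection is x = (a_i − a_j) / (j − i). Reading off the sorted break points: {-5, -2, 3}.
Verification: at each break x_0, at least two indices attain the minimum of min_i(a_i + i · x_0).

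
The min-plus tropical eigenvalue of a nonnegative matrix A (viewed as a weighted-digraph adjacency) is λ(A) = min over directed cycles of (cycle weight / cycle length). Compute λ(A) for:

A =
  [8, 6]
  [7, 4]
λ(A) = 4

Enumerate directed cycles and compute their means (weight / length). Sample:
  cycle 0 → 0: weight = 8, length = 1, mean = 8/1 ≈ 8.000
  cycle 1 → 1: weight = 4, length = 1, mean = 4/1 ≈ 4.000
  cycle 0 → 1 → 0: weight = 13, length = 2, mean = 13/2 ≈ 6.500
  cycle 1 → 0 → 1: weight = 13, length = 2, mean = 13/2 ≈ 6.500
Minimum mean = 4.000, attained e.g. along the cycle 1 → 1 with weight 4 and length 1. So λ(A) = 4/1 = 4.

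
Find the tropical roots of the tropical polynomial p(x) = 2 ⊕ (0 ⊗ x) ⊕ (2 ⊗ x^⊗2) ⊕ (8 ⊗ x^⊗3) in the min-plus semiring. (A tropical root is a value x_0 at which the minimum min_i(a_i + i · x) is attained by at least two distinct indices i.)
Roots: {-6, -2, 2}

Each tropical root is a break point of the lower envelope of the lines y = a_i + i · x (there are 4 lines, with slopes 0, 1, ..., 3). Only the lines that attain the minimum somewhere contribute to roots; other lines are dominated. Here the surviving (envelope) indices are i = 3, i = 2, i = 1, i = 0.
Intersections between consecutive envelope lines give the roots: for adjacent envelope indices i < j the intersection is x = (a_i − a_j) / (j − i). Reading off the sorted break points: {-6, -2, 2}.
Verification: at each break x_0, at least two indices attain the minimum of min_i(a_i + i · x_0).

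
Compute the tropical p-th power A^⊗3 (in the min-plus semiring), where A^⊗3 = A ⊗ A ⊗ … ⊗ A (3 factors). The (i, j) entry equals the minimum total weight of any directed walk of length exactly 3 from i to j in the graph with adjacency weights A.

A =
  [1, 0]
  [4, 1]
A^⊗3 =
  [3, 2]
  [6, 3]

Each entry (A^⊗3)_ij equals the minimum over all length-3 walks i = v_0 → v_1 → … → v_3 = j of Σ_t A[v_t][v_{t+1}]. For example, for (i, j) = (0, 1) we minimise over 4 possible intermediate vertex sequences; the minimum is 2, attained along the walk 0 → 0 → 0 → 1.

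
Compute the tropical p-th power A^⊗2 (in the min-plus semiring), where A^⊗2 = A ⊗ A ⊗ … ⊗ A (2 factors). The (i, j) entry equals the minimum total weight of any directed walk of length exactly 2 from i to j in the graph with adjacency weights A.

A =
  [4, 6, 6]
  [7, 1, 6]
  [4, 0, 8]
A^⊗2 =
  [8, 6, 10]
  [8, 2, 7]
  [7, 1, 6]

Each entry (A^⊗2)_ij equals the minimum over all length-2 walks i = v_0 → v_1 → … → v_2 = j of Σ_t A[v_t][v_{t+1}]. For example, for (i, j) = (0, 2) we minimise over 3 possible intermediate vertex sequences; the minimum is 10, attained along the walk 0 → 0 → 2.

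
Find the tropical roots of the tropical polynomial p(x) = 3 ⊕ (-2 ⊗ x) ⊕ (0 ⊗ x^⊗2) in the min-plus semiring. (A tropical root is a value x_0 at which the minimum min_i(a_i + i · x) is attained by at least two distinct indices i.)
Roots: {-2, 5}

Each tropical root is a break point of the lower envelope of the lines y = a_i + i · x (there are 3 lines, with slopes 0, 1, ..., 2). Only the lines that attain the minimum somewhere contribute to roots; other lines are dominated. Here the surviving (envelope) indices are i = 2, i = 1, i = 0.
Intersections between consecutive envelope lines give the roots: for adjacent envelope indices i < j the intersection is x = (a_i − a_j) / (j − i). Reading off the sorted break points: {-2, 5}.
Verification: at each break x_0, at least two indices attain the minimum of min_i(a_i + i · x_0).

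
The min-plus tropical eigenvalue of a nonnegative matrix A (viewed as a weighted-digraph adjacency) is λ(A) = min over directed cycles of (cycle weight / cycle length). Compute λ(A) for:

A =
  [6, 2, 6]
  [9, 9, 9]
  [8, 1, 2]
λ(A) = 2

Enumerate directed cycles and compute their means (weight / length). Sample:
  cycle 0 → 0: weight = 6, length = 1, mean = 6/1 ≈ 6.000
  cycle 1 → 1: weight = 9, length = 1, mean = 9/1 ≈ 9.000
  cycle 2 → 2: weight = 2, length = 1, mean = 2/1 ≈ 2.000
  cycle 0 → 1 → 0: weight = 11, length = 2, mean = 11/2 ≈ 5.500
  cycle 0 → 2 → 0: weight = 14, length = 2, mean = 14/2 ≈ 7.000
  cycle 1 → 0 → 1: weight = 11, length = 2, mean = 11/2 ≈ 5.500
Minimum mean = 2.000, attained e.g. along the cycle 2 → 2 with weight 2 and length 1. So λ(A) = 2/1 = 2.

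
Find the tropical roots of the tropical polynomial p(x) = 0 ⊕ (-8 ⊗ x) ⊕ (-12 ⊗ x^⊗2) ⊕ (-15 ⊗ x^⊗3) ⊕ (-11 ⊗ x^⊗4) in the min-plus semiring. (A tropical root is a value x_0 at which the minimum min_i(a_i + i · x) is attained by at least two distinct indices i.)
Roots: {-4, 3, 4, 8}

Each tropical root is a break point of the lower envelope of the lines y = a_i + i · x (there are 5 lines, with slopes 0, 1, ..., 4). Only the lines that attain the minimum somewhere contribute to roots; other lines are dominated. Here the surviving (envelope) indices are i = 4, i = 3, i = 2, i = 1, i = 0.
Intersections between consecutive envelope lines give the roots: for adjacent envelope indices i < j the intersection is x = (a_i − a_j) / (j − i). Reading off the sorted break points: {-4, 3, 4, 8}.
Verification: at each break x_0, at least two indices attain the minimum of min_i(a_i + i · x_0).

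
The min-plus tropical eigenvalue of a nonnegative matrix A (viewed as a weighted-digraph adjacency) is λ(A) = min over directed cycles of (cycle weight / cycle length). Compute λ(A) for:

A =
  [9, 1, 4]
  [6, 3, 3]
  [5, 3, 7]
λ(A) = 3

Enumerate directed cycles and compute their means (weight / length). Sample:
  cycle 0 → 0: weight = 9, length = 1, mean = 9/1 ≈ 9.000
  cycle 1 → 1: weight = 3, length = 1, mean = 3/1 ≈ 3.000
  cycle 2 → 2: weight = 7, length = 1, mean = 7/1 ≈ 7.000
  cycle 0 → 1 → 0: weight = 7, length = 2, mean = 7/2 ≈ 3.500
  cycle 0 → 2 → 0: weight = 9, length = 2, mean = 9/2 ≈ 4.500
  cycle 1 → 0 → 1: weight = 7, length = 2, mean = 7/2 ≈ 3.500
Minimum mean = 3.000, attained e.g. along the cycle 1 → 1 with weight 3 and length 1. So λ(A) = 3/1 = 3.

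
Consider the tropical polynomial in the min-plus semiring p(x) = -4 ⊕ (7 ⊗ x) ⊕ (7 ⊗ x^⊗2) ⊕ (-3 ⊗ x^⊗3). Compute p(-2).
p(-2) = -9

A tropical monomial a ⊗ x^⊗i evaluates to a + i · x. Evaluating each term at x = -2:
  Term 0 contributes -4 + 0 · -2 = -4
  Term 1 contributes 7 + 1 · -2 = 5
  Term 2 contributes 7 + 2 · -2 = 3
  Term 3 contributes -3 + 3 · -2 = -9
p(-2) = ⊕ of these = min[-4, 5, 3, -9] = -9.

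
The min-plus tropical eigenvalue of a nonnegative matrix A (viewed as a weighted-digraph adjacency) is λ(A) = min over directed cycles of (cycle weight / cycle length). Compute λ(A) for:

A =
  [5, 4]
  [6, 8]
λ(A) = 5

Enumerate directed cycles and compute their means (weight / length). Sample:
  cycle 0 → 0: weight = 5, length = 1, mean = 5/1 ≈ 5.000
  cycle 1 → 1: weight = 8, length = 1, mean = 8/1 ≈ 8.000
  cycle 0 → 1 → 0: weight = 10, length = 2, mean = 10/2 ≈ 5.000
  cycle 1 → 0 → 1: weight = 10, length = 2, mean = 10/2 ≈ 5.000
Minimum mean = 5.000, attained e.g. along the cycle 0 → 0 with weight 5 and length 1. So λ(A) = 5/1 = 5.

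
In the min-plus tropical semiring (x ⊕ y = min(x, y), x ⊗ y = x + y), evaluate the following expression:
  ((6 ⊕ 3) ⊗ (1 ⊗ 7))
((6 ⊕ 3) ⊗ (1 ⊗ 7)) = 11

Expand innermost to outermost. Recall ⊕ takes the minimum of its arguments and ⊗ takes their sum. Working out the expression ((6 ⊕ 3) ⊗ (1 ⊗ 7)) gives 11.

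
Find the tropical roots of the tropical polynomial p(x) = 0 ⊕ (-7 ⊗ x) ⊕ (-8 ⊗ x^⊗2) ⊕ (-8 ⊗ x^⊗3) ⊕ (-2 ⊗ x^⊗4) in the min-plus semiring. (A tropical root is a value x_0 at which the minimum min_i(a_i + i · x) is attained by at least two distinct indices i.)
Roots: {-6, 0, 1, 7}

Each tropical root is a break point of the lower envelope of the lines y = a_i + i · x (there are 5 lines, with slopes 0, 1, ..., 4). Only the lines that attain the minimum somewhere contribute to roots; other lines are dominated. Here the surviving (envelope) indices are i = 4, i = 3, i = 2, i = 1, i = 0.
Intersections between consecutive envelope lines give the roots: for adjacent envelope indices i < j the intersection is x = (a_i − a_j) / (j − i). Reading off the sorted break points: {-6, 0, 1, 7}.
Verification: at each break x_0, at least two indices attain the minimum of min_i(a_i + i · x_0).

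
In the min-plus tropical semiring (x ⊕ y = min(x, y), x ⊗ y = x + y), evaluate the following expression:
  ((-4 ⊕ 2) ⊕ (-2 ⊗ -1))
((-4 ⊕ 2) ⊕ (-2 ⊗ -1)) = -4

Expand innermost to outermost. Recall ⊕ takes the minimum of its arguments and ⊗ takes their sum. Working out the expression ((-4 ⊕ 2) ⊕ (-2 ⊗ -1)) gives -4.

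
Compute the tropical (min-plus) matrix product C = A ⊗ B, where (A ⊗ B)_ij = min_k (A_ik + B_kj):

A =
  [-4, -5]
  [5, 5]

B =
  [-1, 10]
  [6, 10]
A ⊗ B =
  [-5, 5]
  [4, 15]

Apply the min-plus product entry-by-entry:
  C[0][0] = min over k of (A[0][0] + B[0][0] = -4 + -1 = -5, A[0][1] + B[1][0] = -5 + 6 = 1) = -5 (attained at k = 0)
  C[0][1] = min over k of (A[0][0] + B[0][1] = -4 + 10 = 6, A[0][1] + B[1][1] = -5 + 10 = 5) = 5 (attained at k = 1)
  C[1][0] = min over k of (A[1][0] + B[0][0] = 5 + -1 = 4, A[1][1] + B[1][0] = 5 + 6 = 11) = 4 (attained at k = 0)
  C[1][1] = min over k of (A[1][0] + B[0][1] = 5 + 10 = 15, A[1][1] + B[1][1] = 5 + 10 = 15) = 15 (attained at k = 0)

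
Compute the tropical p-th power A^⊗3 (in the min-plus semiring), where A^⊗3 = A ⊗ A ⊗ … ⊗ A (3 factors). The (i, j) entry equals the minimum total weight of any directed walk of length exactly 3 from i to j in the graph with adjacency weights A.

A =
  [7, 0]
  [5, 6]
A^⊗3 =
  [11, 5]
  [10, 11]

Each entry (A^⊗3)_ij equals the minimum over all length-3 walks i = v_0 → v_1 → … → v_3 = j of Σ_t A[v_t][v_{t+1}]. For example, for (i, j) = (0, 1) we minimise over 4 possible intermediate vertex sequences; the minimum is 5, attained along the walk 0 → 1 → 0 → 1.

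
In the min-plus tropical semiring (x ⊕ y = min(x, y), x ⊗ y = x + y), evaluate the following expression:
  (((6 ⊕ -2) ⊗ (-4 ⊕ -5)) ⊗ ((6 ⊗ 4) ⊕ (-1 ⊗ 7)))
(((6 ⊕ -2) ⊗ (-4 ⊕ -5)) ⊗ ((6 ⊗ 4) ⊕ (-1 ⊗ 7))) = -1

Expand innermost to outermost. Recall ⊕ takes the minimum of its arguments and ⊗ takes their sum. Working out the expression (((6 ⊕ -2) ⊗ (-4 ⊕ -5)) ⊗ ((6 ⊗ 4) ⊕ (-1 ⊗ 7))) gives -1.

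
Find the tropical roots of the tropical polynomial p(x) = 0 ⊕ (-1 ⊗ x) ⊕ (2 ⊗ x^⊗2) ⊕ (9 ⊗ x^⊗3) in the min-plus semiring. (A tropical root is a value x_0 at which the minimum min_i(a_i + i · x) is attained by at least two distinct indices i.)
Roots: {-7, -3, 1}

Each tropical root is a break point of the lower envelope of the lines y = a_i + i · x (there are 4 lines, with slopes 0, 1, ..., 3). Only the lines that attain the minimum somewhere contribute to roots; other lines are dominated. Here the surviving (envelope) indices are i = 3, i = 2, i = 1, i = 0.
Intersections between consecutive envelope lines give the roots: for adjacent envelope indices i < j the intersection is x = (a_i − a_j) / (j − i). Reading off the sorted break points: {-7, -3, 1}.
Verification: at each break x_0, at least two indices attain the minimum of min_i(a_i + i · x_0).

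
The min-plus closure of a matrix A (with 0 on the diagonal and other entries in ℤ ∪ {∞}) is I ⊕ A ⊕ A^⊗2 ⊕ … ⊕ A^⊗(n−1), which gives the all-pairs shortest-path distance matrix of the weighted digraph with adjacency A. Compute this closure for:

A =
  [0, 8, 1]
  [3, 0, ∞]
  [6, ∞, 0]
Closure =
  [0, 8, 1]
  [3, 0, 4]
  [6, 14, 0]

This is the Floyd-Warshall all-pairs shortest-path computation. For each intermediate vertex k = 0, 1, …, 2, update dist[i][j] ← min(dist[i][j], dist[i][k] + dist[k][j]). The final matrix gives, for each (i, j), the minimum total weight of any directed path from i to j (possibly empty when i = j).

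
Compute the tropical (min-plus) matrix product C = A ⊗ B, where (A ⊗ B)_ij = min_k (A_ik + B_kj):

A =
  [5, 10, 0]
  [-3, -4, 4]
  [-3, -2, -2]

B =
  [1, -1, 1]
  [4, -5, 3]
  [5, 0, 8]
A ⊗ B =
  [5, 0, 6]
  [-2, -9, -2]
  [-2, -7, -2]

Apply the min-plus product entry-by-entry:
  C[0][0] = min over k of (A[0][0] + B[0][0] = 5 + 1 = 6, A[0][1] + B[1][0] = 10 + 4 = 14, A[0][2] + B[2][0] = 0 + 5 = 5) = 5 (attained at k = 2)
  C[0][1] = min over k of (A[0][0] + B[0][1] = 5 + -1 = 4, A[0][1] + B[1][1] = 10 + -5 = 5, A[0][2] + B[2][1] = 0 + 0 = 0) = 0 (attained at k = 2)
  C[0][2] = min over k of (A[0][0] + B[0][2] = 5 + 1 = 6, A[0][1] + B[1][2] = 10 + 3 = 13, A[0][2] + B[2][2] = 0 + 8 = 8) = 6 (attained at k = 0)
  C[1][0] = min over k of (A[1][0] + B[0][0] = -3 + 1 = -2, A[1][1] + B[1][0] = -4 + 4 = 0, A[1][2] + B[2][0] = 4 + 5 = 9) = -2 (attained at k = 0)
  C[1][1] = min over k of (A[1][0] + B[0][1] = -3 + -1 = -4, A[1][1] + B[1][1] = -4 + -5 = -9, A[1][2] + B[2][1] = 4 + 0 = 4) = -9 (attained at k = 1)
  C[1][2] = min over k of (A[1][0] + B[0][2] = -3 + 1 = -2, A[1][1] + B[1][2] = -4 + 3 = -1, A[1][2] + B[2][2] = 4 + 8 = 12) = -2 (attained at k = 0)
  C[2][0] = min over k of (A[2][0] + B[0][0] = -3 + 1 = -2, A[2][1] + B[1][0] = -2 + 4 = 2, A[2][2] + B[2][0] = -2 + 5 = 3) = -2 (attained at k = 0)
  C[2][1] = min over k of (A[2][0] + B[0][1] = -3 + -1 = -4, A[2][1] + B[1][1] = -2 + -5 = -7, A[2][2] + B[2][1] = -2 + 0 = -2) = -7 (attained at k = 1)
  C[2][2] = min over k of (A[2][0] + B[0][2] = -3 + 1 = -2, A[2][1] + B[1][2] = -2 + 3 = 1, A[2][2] + B[2][2] = -2 + 8 = 6) = -2 (attained at k = 0)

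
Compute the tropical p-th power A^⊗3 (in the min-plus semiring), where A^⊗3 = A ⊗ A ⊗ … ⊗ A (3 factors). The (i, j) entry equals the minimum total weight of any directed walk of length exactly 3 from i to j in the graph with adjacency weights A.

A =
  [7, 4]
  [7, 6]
A^⊗3 =
  [17, 15]
  [18, 17]

Each entry (A^⊗3)_ij equals the minimum over all length-3 walks i = v_0 → v_1 → … → v_3 = j of Σ_t A[v_t][v_{t+1}]. For example, for (i, j) = (0, 1) we minimise over 4 possible intermediate vertex sequences; the minimum is 15, attained along the walk 0 → 1 → 0 → 1.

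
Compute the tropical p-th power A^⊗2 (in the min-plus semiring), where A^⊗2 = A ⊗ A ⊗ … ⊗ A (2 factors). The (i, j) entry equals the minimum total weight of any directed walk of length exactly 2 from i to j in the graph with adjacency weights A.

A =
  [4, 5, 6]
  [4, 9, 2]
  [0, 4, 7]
A^⊗2 =
  [6, 9, 7]
  [2, 6, 9]
  [4, 5, 6]

Each entry (A^⊗2)_ij equals the minimum over all length-2 walks i = v_0 → v_1 → … → v_2 = j of Σ_t A[v_t][v_{t+1}]. For example, for (i, j) = (0, 2) we minimise over 3 possible intermediate vertex sequences; the minimum is 7, attained along the walk 0 → 1 → 2.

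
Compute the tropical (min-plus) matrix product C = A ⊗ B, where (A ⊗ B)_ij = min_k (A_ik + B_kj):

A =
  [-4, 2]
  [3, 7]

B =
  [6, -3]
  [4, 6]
A ⊗ B =
  [2, -7]
  [9, 0]

Apply the min-plus product entry-by-entry:
  C[0][0] = min over k of (A[0][0] + B[0][0] = -4 + 6 = 2, A[0][1] + B[1][0] = 2 + 4 = 6) = 2 (attained at k = 0)
  C[0][1] = min over k of (A[0][0] + B[0][1] = -4 + -3 = -7, A[0][1] + B[1][1] = 2 + 6 = 8) = -7 (attained at k = 0)
  C[1][0] = min over k of (A[1][0] + B[0][0] = 3 + 6 = 9, A[1][1] + B[1][0] = 7 + 4 = 11) = 9 (attained at k = 0)
  C[1][1] = min over k of (A[1][0] + B[0][1] = 3 + -3 = 0, A[1][1] + B[1][1] = 7 + 6 = 13) = 0 (attained at k = 0)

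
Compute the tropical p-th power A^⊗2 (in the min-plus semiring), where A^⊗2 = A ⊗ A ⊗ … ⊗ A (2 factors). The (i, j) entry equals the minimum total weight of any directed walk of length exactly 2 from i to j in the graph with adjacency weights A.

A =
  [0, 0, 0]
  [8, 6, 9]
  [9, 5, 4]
A^⊗2 =
  [0, 0, 0]
  [8, 8, 8]
  [9, 9, 8]

Each entry (A^⊗2)_ij equals the minimum over all length-2 walks i = v_0 → v_1 → … → v_2 = j of Σ_t A[v_t][v_{t+1}]. For example, for (i, j) = (0, 2) we minimise over 3 possible intermediate vertex sequences; the minimum is 0, attained along the walk 0 → 0 → 2.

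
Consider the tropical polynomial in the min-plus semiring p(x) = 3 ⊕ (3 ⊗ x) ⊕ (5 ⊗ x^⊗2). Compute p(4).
p(4) = 3

A tropical monomial a ⊗ x^⊗i evaluates to a + i · x. Evaluating each term at x = 4:
  Term 0 contributes 3 + 0 · 4 = 3
  Term 1 contributes 3 + 1 · 4 = 7
  Term 2 contributes 5 + 2 · 4 = 13
p(4) = ⊕ of these = min[3, 7, 13] = 3.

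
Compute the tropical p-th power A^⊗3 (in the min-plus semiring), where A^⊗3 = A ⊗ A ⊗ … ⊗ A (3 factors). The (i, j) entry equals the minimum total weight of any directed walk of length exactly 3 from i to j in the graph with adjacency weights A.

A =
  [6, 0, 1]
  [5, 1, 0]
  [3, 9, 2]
A^⊗3 =
  [3, 2, 1]
  [4, 3, 2]
  [7, 4, 3]

Each entry (A^⊗3)_ij equals the minimum over all length-3 walks i = v_0 → v_1 → … → v_3 = j of Σ_t A[v_t][v_{t+1}]. For example, for (i, j) = (0, 2) we minimise over 9 possible intermediate vertex sequences; the minimum is 1, attained along the walk 0 → 1 → 1 → 2.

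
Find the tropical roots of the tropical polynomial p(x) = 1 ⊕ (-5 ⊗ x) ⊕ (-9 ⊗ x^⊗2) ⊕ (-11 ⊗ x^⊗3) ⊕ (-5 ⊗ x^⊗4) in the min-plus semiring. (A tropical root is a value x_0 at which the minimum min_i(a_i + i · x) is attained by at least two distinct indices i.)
Roots: {-6, 2, 4, 6}

Each tropical root is a break point of the lower envelope of the lines y = a_i + i · x (there are 5 lines, with slopes 0, 1, ..., 4). Only the lines that attain the minimum somewhere contribute to roots; other lines are dominated. Here the surviving (envelope) indices are i = 4, i = 3, i = 2, i = 1, i = 0.
Intersections between consecutive envelope lines give the roots: for adjacent envelope indices i < j the intersection is x = (a_i − a_j) / (j − i). Reading off the sorted break points: {-6, 2, 4, 6}.
Verification: at each break x_0, at least two indices attain the minimum of min_i(a_i + i · x_0).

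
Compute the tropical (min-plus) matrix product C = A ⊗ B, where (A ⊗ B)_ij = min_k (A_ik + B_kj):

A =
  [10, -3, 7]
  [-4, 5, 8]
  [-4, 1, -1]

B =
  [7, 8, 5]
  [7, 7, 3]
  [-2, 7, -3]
A ⊗ B =
  [4, 4, 0]
  [3, 4, 1]
  [-3, 4, -4]

Apply the min-plus product entry-by-entry:
  C[0][0] = min over k of (A[0][0] + B[0][0] = 10 + 7 = 17, A[0][1] + B[1][0] = -3 + 7 = 4, A[0][2] + B[2][0] = 7 + -2 = 5) = 4 (attained at k = 1)
  C[0][1] = min over k of (A[0][0] + B[0][1] = 10 + 8 = 18, A[0][1] + B[1][1] = -3 + 7 = 4, A[0][2] + B[2][1] = 7 + 7 = 14) = 4 (attained at k = 1)
  C[0][2] = min over k of (A[0][0] + B[0][2] = 10 + 5 = 15, A[0][1] + B[1][2] = -3 + 3 = 0, A[0][2] + B[2][2] = 7 + -3 = 4) = 0 (attained at k = 1)
  C[1][0] = min over k of (A[1][0] + B[0][0] = -4 + 7 = 3, A[1][1] + B[1][0] = 5 + 7 = 12, A[1][2] + B[2][0] = 8 + -2 = 6) = 3 (attained at k = 0)
  C[1][1] = min over k of (A[1][0] + B[0][1] = -4 + 8 = 4, A[1][1] + B[1][1] = 5 + 7 = 12, A[1][2] + B[2][1] = 8 + 7 = 15) = 4 (attained at k = 0)
  C[1][2] = min over k of (A[1][0] + B[0][2] = -4 + 5 = 1, A[1][1] + B[1][2] = 5 + 3 = 8, A[1][2] + B[2][2] = 8 + -3 = 5) = 1 (attained at k = 0)
  C[2][0] = min over k of (A[2][0] + B[0][0] = -4 + 7 = 3, A[2][1] + B[1][0] = 1 + 7 = 8, A[2][2] + B[2][0] = -1 + -2 = -3) = -3 (attained at k = 2)
  C[2][1] = min over k of (A[2][0] + B[0][1] = -4 + 8 = 4, A[2][1] + B[1][1] = 1 + 7 = 8, A[2][2] + B[2][1] = -1 + 7 = 6) = 4 (attained at k = 0)
  C[2][2] = min over k of (A[2][0] + B[0][2] = -4 + 5 = 1, A[2][1] + B[1][2] = 1 + 3 = 4, A[2][2] + B[2][2] = -1 + -3 = -4) = -4 (attained at k = 2)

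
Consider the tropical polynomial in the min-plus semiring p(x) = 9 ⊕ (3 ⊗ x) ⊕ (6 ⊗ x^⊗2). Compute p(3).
p(3) = 6

A tropical monomial a ⊗ x^⊗i evaluates to a + i · x. Evaluating each term at x = 3:
  Term 0 contributes 9 + 0 · 3 = 9
  Term 1 contributes 3 + 1 · 3 = 6
  Term 2 contributes 6 + 2 · 3 = 12
p(3) = ⊕ of these = min[9, 6, 12] = 6.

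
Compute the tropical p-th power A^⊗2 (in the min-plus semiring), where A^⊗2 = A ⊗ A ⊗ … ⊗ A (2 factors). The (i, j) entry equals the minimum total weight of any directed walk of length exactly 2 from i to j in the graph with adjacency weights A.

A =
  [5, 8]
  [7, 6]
A^⊗2 =
  [10, 13]
  [12, 12]

Each entry (A^⊗2)_ij equals the minimum over all length-2 walks i = v_0 → v_1 → … → v_2 = j of Σ_t A[v_t][v_{t+1}]. For example, for (i, j) = (0, 1) we minimise over 2 possible intermediate vertex sequences; the minimum is 13, attained along the walk 0 → 0 → 1.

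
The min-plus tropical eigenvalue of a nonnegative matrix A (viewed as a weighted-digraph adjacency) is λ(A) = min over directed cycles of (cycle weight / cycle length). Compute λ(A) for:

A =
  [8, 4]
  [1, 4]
λ(A) = 5/2

Enumerate directed cycles and compute their means (weight / length). Sample:
  cycle 0 → 0: weight = 8, length = 1, mean = 8/1 ≈ 8.000
  cycle 1 → 1: weight = 4, length = 1, mean = 4/1 ≈ 4.000
  cycle 0 → 1 → 0: weight = 5, length = 2, mean = 5/2 ≈ 2.500
  cycle 1 → 0 → 1: weight = 5, length = 2, mean = 5/2 ≈ 2.500
Minimum mean = 2.500, attained e.g. along the cycle 0 → 1 → 0 with weight 5 and length 2. So λ(A) = 5/2 = 5/2.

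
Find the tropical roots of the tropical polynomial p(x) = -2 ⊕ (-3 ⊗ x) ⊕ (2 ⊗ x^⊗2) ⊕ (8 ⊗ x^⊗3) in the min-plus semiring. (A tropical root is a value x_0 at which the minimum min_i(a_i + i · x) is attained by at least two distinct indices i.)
Roots: {-6, -5, 1}

Each tropical root is a break point of the lower envelope of the lines y = a_i + i · x (there are 4 lines, with slopes 0, 1, ..., 3). Only the lines that attain the minimum somewhere contribute to roots; other lines are dominated. Here the surviving (envelope) indices are i = 3, i = 2, i = 1, i = 0.
Intersections between consecutive envelope lines give the roots: for adjacent envelope indices i < j the intersection is x = (a_i − a_j) / (j − i). Reading off the sorted break points: {-6, -5, 1}.
Verification: at each break x_0, at least two indices attain the minimum of min_i(a_i + i · x_0).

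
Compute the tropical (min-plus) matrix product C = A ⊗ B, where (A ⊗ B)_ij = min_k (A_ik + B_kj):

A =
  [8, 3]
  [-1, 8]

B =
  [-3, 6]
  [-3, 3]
A ⊗ B =
  [0, 6]
  [-4, 5]

Apply the min-plus product entry-by-entry:
  C[0][0] = min over k of (A[0][0] + B[0][0] = 8 + -3 = 5, A[0][1] + B[1][0] = 3 + -3 = 0) = 0 (attained at k = 1)
  C[0][1] = min over k of (A[0][0] + B[0][1] = 8 + 6 = 14, A[0][1] + B[1][1] = 3 + 3 = 6) = 6 (attained at k = 1)
  C[1][0] = min over k of (A[1][0] + B[0][0] = -1 + -3 = -4, A[1][1] + B[1][0] = 8 + -3 = 5) = -4 (attained at k = 0)
  C[1][1] = min over k of (A[1][0] + B[0][1] = -1 + 6 = 5, A[1][1] + B[1][1] = 8 + 3 = 11) = 5 (attained at k = 0)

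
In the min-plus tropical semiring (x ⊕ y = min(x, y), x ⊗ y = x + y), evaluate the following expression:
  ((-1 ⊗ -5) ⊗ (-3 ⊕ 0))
((-1 ⊗ -5) ⊗ (-3 ⊕ 0)) = -9

Expand innermost to outermost. Recall ⊕ takes the minimum of its arguments and ⊗ takes their sum. Working out the expression ((-1 ⊗ -5) ⊗ (-3 ⊕ 0)) gives -9.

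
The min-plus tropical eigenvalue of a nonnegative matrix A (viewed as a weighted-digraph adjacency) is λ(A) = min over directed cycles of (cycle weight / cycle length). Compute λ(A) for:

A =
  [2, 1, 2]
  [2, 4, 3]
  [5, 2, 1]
λ(A) = 1

Enumerate directed cycles and compute their means (weight / length). Sample:
  cycle 0 → 0: weight = 2, length = 1, mean = 2/1 ≈ 2.000
  cycle 1 → 1: weight = 4, length = 1, mean = 4/1 ≈ 4.000
  cycle 2 → 2: weight = 1, length = 1, mean = 1/1 ≈ 1.000
  cycle 0 → 1 → 0: weight = 3, length = 2, mean = 3/2 ≈ 1.500
  cycle 0 → 2 → 0: weight = 7, length = 2, mean = 7/2 ≈ 3.500
  cycle 1 → 0 → 1: weight = 3, length = 2, mean = 3/2 ≈ 1.500
Minimum mean = 1.000, attained e.g. along the cycle 2 → 2 with weight 1 and length 1. So λ(A) = 1/1 = 1.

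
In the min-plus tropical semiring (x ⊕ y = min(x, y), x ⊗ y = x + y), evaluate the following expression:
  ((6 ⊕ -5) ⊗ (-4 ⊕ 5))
((6 ⊕ -5) ⊗ (-4 ⊕ 5)) = -9

Expand innermost to outermost. Recall ⊕ takes the minimum of its arguments and ⊗ takes their sum. Working out the expression ((6 ⊕ -5) ⊗ (-4 ⊕ 5)) gives -9.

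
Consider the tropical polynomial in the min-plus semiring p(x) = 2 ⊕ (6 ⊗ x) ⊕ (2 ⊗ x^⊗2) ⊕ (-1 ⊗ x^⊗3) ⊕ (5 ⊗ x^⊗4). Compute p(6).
p(6) = 2

A tropical monomial a ⊗ x^⊗i evaluates to a + i · x. Evaluating each term at x = 6:
  Term 0 contributes 2 + 0 · 6 = 2
  Term 1 contributes 6 + 1 · 6 = 12
  Term 2 contributes 2 + 2 · 6 = 14
  Term 3 contributes -1 + 3 · 6 = 17
  Term 4 contributes 5 + 4 · 6 = 29
p(6) = ⊕ of these = min[2, 12, 14, 17, 29] = 2.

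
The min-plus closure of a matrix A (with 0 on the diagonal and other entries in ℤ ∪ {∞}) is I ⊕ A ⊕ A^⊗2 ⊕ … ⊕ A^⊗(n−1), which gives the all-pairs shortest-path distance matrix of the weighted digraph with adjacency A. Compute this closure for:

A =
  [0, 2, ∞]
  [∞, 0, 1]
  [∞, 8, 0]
Closure =
  [0, 2, 3]
  [∞, 0, 1]
  [∞, 8, 0]

This is the Floyd-Warshall all-pairs shortest-path computation. For each intermediate vertex k = 0, 1, …, 2, update dist[i][j] ← min(dist[i][j], dist[i][k] + dist[k][j]). The final matrix gives, for each (i, j), the minimum total weight of any directed path from i to j (possibly empty when i = j).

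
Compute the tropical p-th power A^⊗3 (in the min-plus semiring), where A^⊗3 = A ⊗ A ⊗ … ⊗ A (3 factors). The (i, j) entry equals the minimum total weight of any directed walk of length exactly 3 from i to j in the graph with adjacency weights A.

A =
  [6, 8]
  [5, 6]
A^⊗3 =
  [18, 20]
  [17, 18]

Each entry (A^⊗3)_ij equals the minimum over all length-3 walks i = v_0 → v_1 → … → v_3 = j of Σ_t A[v_t][v_{t+1}]. For example, for (i, j) = (0, 1) we minimise over 4 possible intermediate vertex sequences; the minimum is 20, attained along the walk 0 → 0 → 0 → 1.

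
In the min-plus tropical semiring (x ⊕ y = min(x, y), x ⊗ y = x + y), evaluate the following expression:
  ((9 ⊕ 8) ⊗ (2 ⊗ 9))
((9 ⊕ 8) ⊗ (2 ⊗ 9)) = 19

Expand innermost to outermost. Recall ⊕ takes the minimum of its arguments and ⊗ takes their sum. Working out the expression ((9 ⊕ 8) ⊗ (2 ⊗ 9)) gives 19.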